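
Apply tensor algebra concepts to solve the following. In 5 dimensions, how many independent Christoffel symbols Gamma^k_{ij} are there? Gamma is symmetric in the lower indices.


Christoffel symbols Gamma^k_{ij} are symmetric in i,j, so there are d * d(d+1)/2 independent symbols.
d = 5
d(d+1)/2 = 5 * 6 / 2 = 15
Total = 5 * 15 = 75

75


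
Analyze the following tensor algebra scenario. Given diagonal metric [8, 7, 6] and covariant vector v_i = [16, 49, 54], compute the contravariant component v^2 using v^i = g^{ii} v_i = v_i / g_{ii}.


To raise an index with a diagonal metric: v^i = v_i / g_{ii}.
For index 2: v_2 = 49, g_{22} = 7
v^2 = 49 / 7 = 7

7


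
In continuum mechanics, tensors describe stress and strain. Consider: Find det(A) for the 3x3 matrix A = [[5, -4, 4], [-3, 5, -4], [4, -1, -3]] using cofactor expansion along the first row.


Expanding along the first row, det(A) = a11*M_11 - a12*M_12 + a13*M_13, where M_1j is the (1,j) minor.
Minor M_11 = 5*-3 - -4*-1 = -19
Minor M_12 = -3*-3 - -4*4 = 25
Minor M_13 = -3*-1 - 5*4 = -17
det = 5*(-19) - -4*(25) + 4*(-17)
    = -95 - -100 + -68
    = -63

-63


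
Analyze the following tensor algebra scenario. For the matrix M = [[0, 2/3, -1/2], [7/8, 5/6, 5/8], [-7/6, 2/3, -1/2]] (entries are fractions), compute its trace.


The trace is the sum of diagonal entries.
Diagonal: M[1,1] = 0, M[2,2] = 5/6, M[3,3] = -1/2
Tr(M) = 0 + 5/6 + -1/2
Computing step by step:
After adding M[1,1]: 0
After adding M[2,2]: 5/6
After adding M[3,3]: 1/3
Tr(M) = 1/3

1/3


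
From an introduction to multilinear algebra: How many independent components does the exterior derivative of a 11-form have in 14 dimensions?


The exterior derivative of a p-form is a (p+1)-form.
Its number of independent components is C(n, p+1).
n = 14, p+1 = 12
C(14, 12) = 91

91


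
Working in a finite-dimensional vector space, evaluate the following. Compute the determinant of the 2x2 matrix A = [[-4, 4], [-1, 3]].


For a 2x2 matrix [[a, b], [c, d]], det = a*d - b*c.
a = -4, b = 4, c = -1, d = 3
a*d = -4 * 3 = -12
b*c = 4 * -1 = -4
det = -12 - -4 = -8

-8


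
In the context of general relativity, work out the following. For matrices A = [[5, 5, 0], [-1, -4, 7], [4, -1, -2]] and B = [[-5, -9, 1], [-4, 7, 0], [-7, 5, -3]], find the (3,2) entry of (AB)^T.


(AB)^T_{ij} = (AB)_{ji} = sum_k A_{jk} B_{ki}.
For i=3, j=2 we need (AB)_{23}:
A_{21} * B_{13} = -1 * 1 = -1
A_{22} * B_{23} = -4 * 0 = 0
A_{23} * B_{33} = 7 * -3 = -21
Sum = -1 + 0 + -21 = -22

-22


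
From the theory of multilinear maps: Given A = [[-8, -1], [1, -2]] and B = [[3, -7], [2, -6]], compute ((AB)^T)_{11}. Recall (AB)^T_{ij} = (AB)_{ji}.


(AB)^T_{ij} = (AB)_{ji} = sum_k A_{jk} B_{ki}.
For i=1, j=1 we need (AB)_{11}:
A_{11} * B_{11} = -8 * 3 = -24
A_{12} * B_{21} = -1 * 2 = -2
Sum = -24 + -2 = -26

-26


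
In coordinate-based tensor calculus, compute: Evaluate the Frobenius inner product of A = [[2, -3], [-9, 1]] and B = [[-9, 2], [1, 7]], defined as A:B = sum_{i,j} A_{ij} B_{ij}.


A:B = sum over all i,j of A_{ij} * B_{ij}.
Row 1: 2*-9=-18, -3*2=-6 => row sum = -24
Row 2: -9*1=-9, 1*7=7 => row sum = -2
Total = -24 + -2 = -26

-26


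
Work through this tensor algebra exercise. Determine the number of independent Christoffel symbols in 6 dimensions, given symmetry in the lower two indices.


Christoffel symbols Gamma^k_{ij} are symmetric in i,j, so there are d * d(d+1)/2 independent symbols.
d = 6
d(d+1)/2 = 6 * 7 / 2 = 21
Total = 6 * 21 = 126

126


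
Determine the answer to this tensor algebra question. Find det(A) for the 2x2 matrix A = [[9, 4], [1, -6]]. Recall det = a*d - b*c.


For a 2x2 matrix [[a, b], [c, d]], det = a*d - b*c.
a = 9, b = 4, c = 1, d = -6
a*d = 9 * -6 = -54
b*c = 4 * 1 = 4
det = -54 - 4 = -58

-58


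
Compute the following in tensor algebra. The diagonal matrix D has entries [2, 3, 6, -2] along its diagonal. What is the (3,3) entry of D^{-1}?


For a diagonal matrix, the inverse has entries (D^{-1})_{ii} = 1/d_{ii}.
The diagonal entries are: d_{11} = 2, d_{22} = 3, d_{33} = 6, d_{44} = -2
We need (D^{-1})_{33} = 1/d_{33} = 1/6 = 1/6

1/6


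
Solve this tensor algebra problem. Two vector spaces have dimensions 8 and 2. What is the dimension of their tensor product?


The dimension of a tensor product is the product of dimensions.
dim(V) = 8, dim(W) = 2
dim(V (x) W) = 8 * 2 = 16

16


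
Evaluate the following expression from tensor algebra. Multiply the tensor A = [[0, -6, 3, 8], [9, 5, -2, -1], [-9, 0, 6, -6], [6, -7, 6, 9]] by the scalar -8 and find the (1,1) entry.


Scalar multiplication: (cA)_{ij} = c * A_{ij}.
c = -8
A_{11} = 0
(cA)_{11} = -8 * 0 = 0

0


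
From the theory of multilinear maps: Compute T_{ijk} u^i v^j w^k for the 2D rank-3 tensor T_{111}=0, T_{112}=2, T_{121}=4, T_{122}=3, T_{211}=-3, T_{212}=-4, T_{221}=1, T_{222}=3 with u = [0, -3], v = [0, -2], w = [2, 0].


S = sum over i,j,k of T_{ijk} u_i v_j w_k. Expanding all 8 terms:
T_{111}*u_1*v_1*w_1 = 0*0*0*2 = 0  (running total: 0)
T_{112}*u_1*v_1*w_2 = 2*0*0*0 = 0  (running total: 0)
T_{121}*u_1*v_2*w_1 = 4*0*-2*2 = 0  (running total: 0)
T_{122}*u_1*v_2*w_2 = 3*0*-2*0 = 0  (running total: 0)
T_{211}*u_2*v_1*w_1 = -3*-3*0*2 = 0  (running total: 0)
T_{212}*u_2*v_1*w_2 = -4*-3*0*0 = 0  (running total: 0)
T_{221}*u_2*v_2*w_1 = 1*-3*-2*2 = 12  (running total: 12)
T_{222}*u_2*v_2*w_2 = 3*-3*-2*0 = 0  (running total: 12)
S = 12

12


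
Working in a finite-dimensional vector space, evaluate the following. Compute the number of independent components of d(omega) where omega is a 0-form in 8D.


The exterior derivative of a p-form is a (p+1)-form.
Its number of independent components is C(n, p+1).
n = 8, p+1 = 1
C(8, 1) = 8

8


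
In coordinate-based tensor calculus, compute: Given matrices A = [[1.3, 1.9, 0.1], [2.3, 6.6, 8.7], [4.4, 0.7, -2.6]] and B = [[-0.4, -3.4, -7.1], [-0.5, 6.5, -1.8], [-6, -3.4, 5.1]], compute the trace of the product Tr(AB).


Tr(AB) = sum_i (AB)_{ii} where (AB)_{ii} = sum_k A_{ik} B_{ki}.
(AB)_{11} = 1.3*-0.4 + 1.9*-0.5 + 0.1*-6 = -2.07
(AB)_{22} = 2.3*-3.4 + 6.6*6.5 + 8.7*-3.4 = 5.5
(AB)_{33} = 4.4*-7.1 + 0.7*-1.8 + -2.6*5.1 = -45.76
Tr(AB) = -2.07 + 5.5 + -45.76 = -42.33

-42.33


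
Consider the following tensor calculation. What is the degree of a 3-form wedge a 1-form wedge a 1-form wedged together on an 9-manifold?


The degree of a wedge product is the sum of the degrees of the individual forms.
Degrees: 3, 1, 1
Total degree = 3 + 1 + 1 = 5

5


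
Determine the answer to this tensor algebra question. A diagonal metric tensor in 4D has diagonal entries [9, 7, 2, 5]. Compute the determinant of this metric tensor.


For a diagonal metric, the determinant is the product of diagonal entries.
Diagonal entries: 9, 7, 2, 5
det(g) = 9 * 7 * 2 * 5 = 630

630


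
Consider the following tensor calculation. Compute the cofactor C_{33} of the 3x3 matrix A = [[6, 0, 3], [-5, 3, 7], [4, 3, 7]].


To find cofactor C_{33}, delete row 3 and column 3.
The resulting 2x2 submatrix is: [[6, 0], [-5, 3]]
Minor M_{33} = 6*3 - 0*-5
  = 18 - 0 = 18
Sign = (-1)^(3+3) = (-1)^6 = 1
Cofactor C_{33} = 1 * 18 = 18

18


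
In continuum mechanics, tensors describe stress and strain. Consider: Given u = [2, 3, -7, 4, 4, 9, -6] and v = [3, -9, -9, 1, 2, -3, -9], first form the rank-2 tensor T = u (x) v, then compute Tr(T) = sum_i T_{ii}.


The outer product gives T_{ij} = u_i v_j.
The trace (contraction) is Tr(T) = sum_i T_{ii} = sum_i u_i v_i.
Diagonal entries:
T_{11} = u_1 * v_1 = 2 * 3 = 6
T_{22} = u_2 * v_2 = 3 * -9 = -27
T_{33} = u_3 * v_3 = -7 * -9 = 63
T_{44} = u_4 * v_4 = 4 * 1 = 4
T_{55} = u_5 * v_5 = 4 * 2 = 8
T_{66} = u_6 * v_6 = 9 * -3 = -27
T_{77} = u_7 * v_7 = -6 * -9 = 54
Tr(T) = 6 + -27 + 63 + 4 + 8 + -27 + 54 = 81

81


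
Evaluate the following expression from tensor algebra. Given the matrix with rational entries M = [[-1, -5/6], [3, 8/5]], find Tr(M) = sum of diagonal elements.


The trace is the sum of diagonal entries.
Diagonal: M[1,1] = -1, M[2,2] = 8/5
Tr(M) = -1 + 8/5
Computing step by step:
After adding M[1,1]: -1
After adding M[2,2]: 3/5
Tr(M) = 3/5

3/5


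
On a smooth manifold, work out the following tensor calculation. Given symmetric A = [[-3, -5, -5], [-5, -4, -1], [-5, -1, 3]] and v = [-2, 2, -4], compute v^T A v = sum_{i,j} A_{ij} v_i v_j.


First compute Av:
(Av)_1 = -3*-2 + -5*2 + -5*-4 = 16
(Av)_2 = -5*-2 + -4*2 + -1*-4 = 6
(Av)_3 = -5*-2 + -1*2 + 3*-4 = -4
Av = [16, 6, -4]
Then v^T (Av) = -2*16 + 2*6 + -4*-4
= -32 + 12 + 16 = -4

-4


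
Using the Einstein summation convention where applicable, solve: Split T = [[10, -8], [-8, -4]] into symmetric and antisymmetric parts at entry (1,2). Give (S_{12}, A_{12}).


T_{12} = -8
T_{21} = -8
S_{12} = (-8 + -8)/2 = -16/2 = -8
A_{12} = (-8 - -8)/2 = 0/2 = 0
Check: S + A = -8 + 0 = -8 = T_{12}.

(-8, 0)


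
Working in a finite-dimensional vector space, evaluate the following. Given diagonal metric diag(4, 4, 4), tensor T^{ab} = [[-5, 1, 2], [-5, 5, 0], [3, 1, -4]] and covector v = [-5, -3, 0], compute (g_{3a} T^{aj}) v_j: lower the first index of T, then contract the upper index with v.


Step 1: lower the first index. For a diagonal metric, g_{ia} T^{aj} = g_{ii} T^{ij} (no sum on i).
g_{33} = 4
S_3{}^1 = 4 * T^{31} = 4 * 3 = 12
S_3{}^2 = 4 * T^{32} = 4 * 1 = 4
S_3{}^3 = 4 * T^{33} = 4 * -4 = -16
Step 2: contract S_3{}^j with v_j.
S_3{}^1 * v_1 = 12 * -5 = -60
S_3{}^2 * v_2 = 4 * -3 = -12
S_3{}^3 * v_3 = -16 * 0 = 0
Result = -60 + -12 + 0 = -72

-72


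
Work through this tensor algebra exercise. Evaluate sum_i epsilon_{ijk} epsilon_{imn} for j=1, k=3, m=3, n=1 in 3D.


Using the identity: epsilon_{ijk} epsilon_{imn} = delta_{jm} delta_{kn} - delta_{jn} delta_{km}.
delta_{13} = 0
delta_{31} = 0
delta_{11} = 1
delta_{33} = 1
Result = 0 * 0 - 1 * 1 = 0 - 1 = -1

-1


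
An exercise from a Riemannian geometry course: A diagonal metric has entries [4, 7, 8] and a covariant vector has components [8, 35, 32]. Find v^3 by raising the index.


To raise an index with a diagonal metric: v^i = v_i / g_{ii}.
For index 3: v_3 = 32, g_{33} = 8
v^3 = 32 / 8 = 4

4


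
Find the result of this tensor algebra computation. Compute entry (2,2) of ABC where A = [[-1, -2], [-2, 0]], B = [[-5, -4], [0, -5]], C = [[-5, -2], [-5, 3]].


(ABC)_{22} = sum_m (AB)_{2m} C_{m2}. First compute row 2 of AB.
(AB)_{21} = -2*-5 + 0*0 = 10
(AB)_{22} = -2*-4 + 0*-5 = 8
Now contract with column 2 of C:
(AB)_{21} * C_{12} = 10 * -2 = -20
(AB)_{22} * C_{22} = 8 * 3 = 24
(ABC)_{22} = -20 + 24 = 4

4


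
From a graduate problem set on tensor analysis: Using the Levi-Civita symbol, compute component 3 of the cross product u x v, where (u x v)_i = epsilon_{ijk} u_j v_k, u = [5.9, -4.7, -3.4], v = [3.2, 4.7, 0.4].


(u x v)_3 = sum_{j,k} epsilon_{3jk} u_j v_k. Only permutations of (1,2,3) contribute; the two non-zero terms are:
eps_{312} u_1 v_2 = 1 * 5.9 * 4.7 = 27.73
eps_{321} u_2 v_1 = -1 * -4.7 * 3.2 = 15.04
(u x v)_3 = 42.77

42.77


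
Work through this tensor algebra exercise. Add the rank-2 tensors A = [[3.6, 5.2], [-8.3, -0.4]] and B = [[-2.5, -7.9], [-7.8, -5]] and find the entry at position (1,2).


Tensor addition is component-wise: (A + B)_{ij} = A_{ij} + B_{ij}.
A_{12} = 5.2
B_{12} = -7.9
(A + B)_{12} = 5.2 + -7.9 = -2.7

-2.7


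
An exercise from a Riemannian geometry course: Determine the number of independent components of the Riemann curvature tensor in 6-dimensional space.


The Riemann tensor in d dimensions has d^2(d^2 - 1)/12 independent components.
d = 6, so d^2 = 36
d^2 - 1 = 35
d^2(d^2 - 1) = 36 * 35 = 1260
Divide by 12: 1260 / 12 = 105

105


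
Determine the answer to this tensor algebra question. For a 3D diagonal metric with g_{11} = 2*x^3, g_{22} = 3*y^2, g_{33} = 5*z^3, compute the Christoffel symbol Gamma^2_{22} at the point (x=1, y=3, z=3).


For a diagonal metric, Gamma^k_{ij} = (1/2) g^{kk} (dg_{ik}/dx_j + dg_{jk}/dx_i - dg_{ij}/dx_k).
The metric is diagonal, so g_{ab} = 0 for a != b.
At the given point: g_{11} = 2, g_{22} = 27, g_{33} = 135
g^{22} = 1/27
dg_{22}/dx_2 = dg_{22}/dx_2 = 18
dg_{22}/dx_2 = dg_{22}/dx_2 = 18
dg_{22}/dx_2 = dg_{22}/dx_2 = 18
Numerator = 18 + 18 - 18 = 18
Gamma^2_{22} = 18 / (2 * 27) = 1/3

1/3


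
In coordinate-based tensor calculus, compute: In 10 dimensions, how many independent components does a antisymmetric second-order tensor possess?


A antisymmetric rank-2 tensor in d dimensions has d(d-1)/2 independent components.
d = 10
d(d-1)/2 = 10 * 9 / 2 = 90 / 2 = 45

45


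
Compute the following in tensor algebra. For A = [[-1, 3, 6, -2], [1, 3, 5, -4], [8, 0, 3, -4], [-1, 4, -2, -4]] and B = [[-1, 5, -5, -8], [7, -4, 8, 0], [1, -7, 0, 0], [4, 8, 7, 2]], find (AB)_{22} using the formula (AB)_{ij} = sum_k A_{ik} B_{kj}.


(AB)_{ij} = sum_k A_{ik} B_{kj}.
For i=2, j=2:
A_{21} * B_{12} = 1 * 5 = 5
A_{22} * B_{22} = 3 * -4 = -12
A_{23} * B_{32} = 5 * -7 = -35
A_{24} * B_{42} = -4 * 8 = -32
Sum = 5 + -12 + -35 + -32 = -74

-74


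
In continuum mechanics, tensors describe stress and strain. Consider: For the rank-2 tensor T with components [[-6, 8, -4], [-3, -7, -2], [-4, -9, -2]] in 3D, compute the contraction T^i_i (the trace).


The contraction (trace) of a rank-2 tensor is the sum of its diagonal elements.
Diagonal entries: A[1,1] = -6, A[2,2] = -7, A[3,3] = -2
Tr(A) = -6 + -7 + -2 = -15

-15


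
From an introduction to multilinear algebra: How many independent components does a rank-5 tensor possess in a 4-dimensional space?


The number of components of a rank-r tensor in d dimensions is d^r.
Here d = 4 and r = 5.
4^5 = 1024

1024


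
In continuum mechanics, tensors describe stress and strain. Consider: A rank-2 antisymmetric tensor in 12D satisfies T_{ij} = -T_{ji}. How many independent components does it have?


An antisymmetric rank-2 tensor satisfies A_{ij} = -A_{ji}, so diagonal entries are zero.
The independent components are the upper-triangular entries: C(n, 2) = n(n-1)/2.
n = 12
C(12, 2) = 12 * 11 / 2 = 132 / 2 = 66

66


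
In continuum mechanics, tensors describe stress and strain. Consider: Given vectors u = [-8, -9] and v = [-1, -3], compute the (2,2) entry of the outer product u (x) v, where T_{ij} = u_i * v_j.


The outer product entry T_{ij} = u_i * v_j.
We need i=2, j=2.
u_2 = -9, v_2 = -3
T_{2,2} = -9 * -3 = 27

27


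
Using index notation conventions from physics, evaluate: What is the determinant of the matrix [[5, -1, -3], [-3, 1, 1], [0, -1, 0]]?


Expanding along the first row, det(A) = a11*M_11 - a12*M_12 + a13*M_13, where M_1j is the (1,j) minor.
Minor M_11 = 1*0 - 1*-1 = 1
Minor M_12 = -3*0 - 1*0 = 0
Minor M_13 = -3*-1 - 1*0 = 3
det = 5*(1) - -1*(0) + -3*(3)
    = 5 - 0 + -9
    = -4

-4


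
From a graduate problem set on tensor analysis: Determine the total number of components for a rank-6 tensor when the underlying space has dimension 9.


The number of components of a rank-r tensor in d dimensions is d^r.
Here d = 9 and r = 6.
9^6 = 531441

531441


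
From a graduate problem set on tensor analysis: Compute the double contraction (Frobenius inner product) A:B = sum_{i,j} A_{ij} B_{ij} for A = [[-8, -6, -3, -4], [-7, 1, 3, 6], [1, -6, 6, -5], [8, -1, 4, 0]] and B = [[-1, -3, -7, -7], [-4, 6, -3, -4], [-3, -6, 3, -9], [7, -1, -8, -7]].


A:B = sum over all i,j of A_{ij} * B_{ij}.
Row 1: -8*-1=8, -6*-3=18, -3*-7=21, -4*-7=28 => row sum = 75
Row 2: -7*-4=28, 1*6=6, 3*-3=-9, 6*-4=-24 => row sum = 1
Row 3: 1*-3=-3, -6*-6=36, 6*3=18, -5*-9=45 => row sum = 96
Row 4: 8*7=56, -1*-1=1, 4*-8=-32, 0*-7=0 => row sum = 25
Total = 75 + 1 + 96 + 25 = 197

197


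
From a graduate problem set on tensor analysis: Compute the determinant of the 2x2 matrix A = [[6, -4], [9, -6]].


For a 2x2 matrix [[a, b], [c, d]], det = a*d - b*c.
a = 6, b = -4, c = 9, d = -6
a*d = 6 * -6 = -36
b*c = -4 * 9 = -36
det = -36 - -36 = 0

0


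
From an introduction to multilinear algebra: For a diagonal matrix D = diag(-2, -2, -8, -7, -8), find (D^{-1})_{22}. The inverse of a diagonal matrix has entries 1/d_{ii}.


For a diagonal matrix, the inverse has entries (D^{-1})_{ii} = 1/d_{ii}.
The diagonal entries are: d_{11} = -2, d_{22} = -2, d_{33} = -8, d_{44} = -7, d_{55} = -8
We need (D^{-1})_{22} = 1/d_{22} = 1/-2 = -1/2

-1/2


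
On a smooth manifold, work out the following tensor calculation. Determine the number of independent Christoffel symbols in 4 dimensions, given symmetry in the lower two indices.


Christoffel symbols Gamma^k_{ij} are symmetric in i,j, so there are d * d(d+1)/2 independent symbols.
d = 4
d(d+1)/2 = 4 * 5 / 2 = 10
Total = 4 * 10 = 40

40


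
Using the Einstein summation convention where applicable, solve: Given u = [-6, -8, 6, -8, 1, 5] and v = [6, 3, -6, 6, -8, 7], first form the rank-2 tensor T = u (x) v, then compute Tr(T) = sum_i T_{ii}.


The outer product gives T_{ij} = u_i v_j.
The trace (contraction) is Tr(T) = sum_i T_{ii} = sum_i u_i v_i.
Diagonal entries:
T_{11} = u_1 * v_1 = -6 * 6 = -36
T_{22} = u_2 * v_2 = -8 * 3 = -24
T_{33} = u_3 * v_3 = 6 * -6 = -36
T_{44} = u_4 * v_4 = -8 * 6 = -48
T_{55} = u_5 * v_5 = 1 * -8 = -8
T_{66} = u_6 * v_6 = 5 * 7 = 35
Tr(T) = -36 + -24 + -36 + -48 + -8 + 35 = -117

-117


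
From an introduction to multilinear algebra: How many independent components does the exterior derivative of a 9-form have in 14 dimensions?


The exterior derivative of a p-form is a (p+1)-form.
Its number of independent components is C(n, p+1).
n = 14, p+1 = 10
C(14, 10) = 1001

1001


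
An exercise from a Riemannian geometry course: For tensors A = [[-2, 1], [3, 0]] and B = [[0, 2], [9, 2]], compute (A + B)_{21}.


Tensor addition is component-wise: (A + B)_{ij} = A_{ij} + B_{ij}.
A_{21} = 3
B_{21} = 9
(A + B)_{21} = 3 + 9 = 12

12


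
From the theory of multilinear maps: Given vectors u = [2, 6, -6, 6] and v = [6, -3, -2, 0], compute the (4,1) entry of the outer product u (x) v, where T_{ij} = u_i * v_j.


The outer product entry T_{ij} = u_i * v_j.
We need i=4, j=1.
u_4 = 6, v_1 = 6
T_{4,1} = 6 * 6 = 36

36


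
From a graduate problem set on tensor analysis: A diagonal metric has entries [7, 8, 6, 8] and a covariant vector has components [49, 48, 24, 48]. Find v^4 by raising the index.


To raise an index with a diagonal metric: v^i = v_i / g_{ii}.
For index 4: v_4 = 48, g_{44} = 8
v^4 = 48 / 8 = 6

6


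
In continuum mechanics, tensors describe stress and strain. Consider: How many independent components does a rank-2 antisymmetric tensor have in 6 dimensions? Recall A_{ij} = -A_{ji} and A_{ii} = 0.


An antisymmetric rank-2 tensor satisfies A_{ij} = -A_{ji}, so diagonal entries are zero.
The independent components are the upper-triangular entries: C(n, 2) = n(n-1)/2.
n = 6
C(6, 2) = 6 * 5 / 2 = 30 / 2 = 15

15


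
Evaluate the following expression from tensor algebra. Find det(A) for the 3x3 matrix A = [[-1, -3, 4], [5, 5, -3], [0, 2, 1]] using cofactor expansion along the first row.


Expanding along the first row, det(A) = a11*M_11 - a12*M_12 + a13*M_13, where M_1j is the (1,j) minor.
Minor M_11 = 5*1 - -3*2 = 11
Minor M_12 = 5*1 - -3*0 = 5
Minor M_13 = 5*2 - 5*0 = 10
det = -1*(11) - -3*(5) + 4*(10)
    = -11 - -15 + 40
    = 44

44


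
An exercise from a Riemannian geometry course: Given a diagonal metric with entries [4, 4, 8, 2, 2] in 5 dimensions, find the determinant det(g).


For a diagonal metric, the determinant is the product of diagonal entries.
Diagonal entries: 4, 4, 8, 2, 2
det(g) = 4 * 4 * 8 * 2 * 2 = 512

512


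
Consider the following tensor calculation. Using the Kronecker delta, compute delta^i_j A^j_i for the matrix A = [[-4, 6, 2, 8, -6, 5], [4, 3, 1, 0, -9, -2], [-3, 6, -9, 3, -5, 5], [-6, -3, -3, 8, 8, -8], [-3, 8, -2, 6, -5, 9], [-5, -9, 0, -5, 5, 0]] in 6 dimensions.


The contraction (trace) of a rank-2 tensor is the sum of its diagonal elements.
Diagonal entries: A[1,1] = -4, A[2,2] = 3, A[3,3] = -9, A[4,4] = 8, A[5,5] = -5, A[6,6] = 0
Tr(A) = -4 + 3 + -9 + 8 + -5 + 0 = -7

-7


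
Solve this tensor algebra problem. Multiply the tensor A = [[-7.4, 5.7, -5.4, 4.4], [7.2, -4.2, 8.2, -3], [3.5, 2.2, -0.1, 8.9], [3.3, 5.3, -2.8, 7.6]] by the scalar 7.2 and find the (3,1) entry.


Scalar multiplication: (cA)_{ij} = c * A_{ij}.
c = 7.2
A_{31} = 3.5
(cA)_{31} = 7.2 * 3.5 = 25.2

25.2


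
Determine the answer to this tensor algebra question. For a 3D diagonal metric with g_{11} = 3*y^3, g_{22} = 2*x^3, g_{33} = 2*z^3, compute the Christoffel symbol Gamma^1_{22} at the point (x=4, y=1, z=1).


For a diagonal metric, Gamma^k_{ij} = (1/2) g^{kk} (dg_{ik}/dx_j + dg_{jk}/dx_i - dg_{ij}/dx_k).
The metric is diagonal, so g_{ab} = 0 for a != b.
At the given point: g_{11} = 3, g_{22} = 128, g_{33} = 2
g^{11} = 1/3
dg_{21}/dx_2 = 0 (off-diagonal)
dg_{21}/dx_2 = 0 (off-diagonal)
dg_{22}/dx_1 = dg_{22}/dx_1 = 96
Numerator = 0 + 0 - 96 = -96
Gamma^1_{22} = -96 / (2 * 3) = -16

-16


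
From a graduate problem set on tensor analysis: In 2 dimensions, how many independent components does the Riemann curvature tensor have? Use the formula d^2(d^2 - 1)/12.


The Riemann tensor in d dimensions has d^2(d^2 - 1)/12 independent components.
d = 2, so d^2 = 4
d^2 - 1 = 3
d^2(d^2 - 1) = 4 * 3 = 12
Divide by 12: 12 / 12 = 1

1


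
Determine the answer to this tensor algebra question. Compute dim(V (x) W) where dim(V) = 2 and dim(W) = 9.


The dimension of a tensor product is the product of dimensions.
dim(V) = 2, dim(W) = 9
dim(V (x) W) = 2 * 9 = 18

18


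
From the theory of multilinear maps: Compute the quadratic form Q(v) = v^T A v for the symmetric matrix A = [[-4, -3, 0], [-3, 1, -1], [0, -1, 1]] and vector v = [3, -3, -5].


First compute Av:
(Av)_1 = -4*3 + -3*-3 + 0*-5 = -3
(Av)_2 = -3*3 + 1*-3 + -1*-5 = -7
(Av)_3 = 0*3 + -1*-3 + 1*-5 = -2
Av = [-3, -7, -2]
Then v^T (Av) = 3*-3 + -3*-7 + -5*-2
= -9 + 21 + 10 = 22

22


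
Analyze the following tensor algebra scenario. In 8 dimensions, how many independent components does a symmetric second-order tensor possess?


A symmetric rank-2 tensor in d dimensions has d(d+1)/2 independent components.
d = 8
d(d+1)/2 = 8 * 9 / 2 = 72 / 2 = 36

36


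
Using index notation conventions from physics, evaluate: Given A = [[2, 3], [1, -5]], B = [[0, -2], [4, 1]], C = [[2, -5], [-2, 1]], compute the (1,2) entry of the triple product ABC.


(ABC)_{12} = sum_m (AB)_{1m} C_{m2}. First compute row 1 of AB.
(AB)_{11} = 2*0 + 3*4 = 12
(AB)_{12} = 2*-2 + 3*1 = -1
Now contract with column 2 of C:
(AB)_{11} * C_{12} = 12 * -5 = -60
(AB)_{12} * C_{22} = -1 * 1 = -1
(ABC)_{12} = -60 + -1 = -61

-61


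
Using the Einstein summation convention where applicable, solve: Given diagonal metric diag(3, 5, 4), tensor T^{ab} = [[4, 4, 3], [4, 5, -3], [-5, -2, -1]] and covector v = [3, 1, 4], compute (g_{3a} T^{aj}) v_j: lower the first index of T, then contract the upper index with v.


Step 1: lower the first index. For a diagonal metric, g_{ia} T^{aj} = g_{ii} T^{ij} (no sum on i).
g_{33} = 4
S_3{}^1 = 4 * T^{31} = 4 * -5 = -20
S_3{}^2 = 4 * T^{32} = 4 * -2 = -8
S_3{}^3 = 4 * T^{33} = 4 * -1 = -4
Step 2: contract S_3{}^j with v_j.
S_3{}^1 * v_1 = -20 * 3 = -60
S_3{}^2 * v_2 = -8 * 1 = -8
S_3{}^3 * v_3 = -4 * 4 = -16
Result = -60 + -8 + -16 = -84

-84


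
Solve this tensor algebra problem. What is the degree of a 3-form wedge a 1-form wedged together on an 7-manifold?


The degree of a wedge product is the sum of the degrees of the individual forms.
Degrees: 3, 1
Total degree = 3 + 1 = 4

4


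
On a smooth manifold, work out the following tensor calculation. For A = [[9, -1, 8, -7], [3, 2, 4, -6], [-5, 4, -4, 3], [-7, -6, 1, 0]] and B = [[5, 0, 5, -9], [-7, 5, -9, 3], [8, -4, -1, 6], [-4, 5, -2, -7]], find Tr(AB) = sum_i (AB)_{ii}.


Tr(AB) = sum_i (AB)_{ii} where (AB)_{ii} = sum_k A_{ik} B_{ki}.
(AB)_{11} = 9*5 + -1*-7 + 8*8 + -7*-4 = 144
(AB)_{22} = 3*0 + 2*5 + 4*-4 + -6*5 = -36
(AB)_{33} = -5*5 + 4*-9 + -4*-1 + 3*-2 = -63
(AB)_{44} = -7*-9 + -6*3 + 1*6 + 0*-7 = 51
Tr(AB) = 144 + -36 + -63 + 51 = 96

96


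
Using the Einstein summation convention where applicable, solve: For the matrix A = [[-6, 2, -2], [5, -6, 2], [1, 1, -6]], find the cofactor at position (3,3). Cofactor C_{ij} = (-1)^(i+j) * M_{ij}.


To find cofactor C_{33}, delete row 3 and column 3.
The resulting 2x2 submatrix is: [[-6, 2], [5, -6]]
Minor M_{33} = -6*-6 - 2*5
  = 36 - 10 = 26
Sign = (-1)^(3+3) = (-1)^6 = 1
Cofactor C_{33} = 1 * 26 = 26

26


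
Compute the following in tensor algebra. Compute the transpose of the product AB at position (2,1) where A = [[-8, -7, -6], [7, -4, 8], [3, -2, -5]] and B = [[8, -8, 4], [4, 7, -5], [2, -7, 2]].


(AB)^T_{ij} = (AB)_{ji} = sum_k A_{jk} B_{ki}.
For i=2, j=1 we need (AB)_{12}:
A_{11} * B_{12} = -8 * -8 = 64
A_{12} * B_{22} = -7 * 7 = -49
A_{13} * B_{32} = -6 * -7 = 42
Sum = 64 + -49 + 42 = 57

57


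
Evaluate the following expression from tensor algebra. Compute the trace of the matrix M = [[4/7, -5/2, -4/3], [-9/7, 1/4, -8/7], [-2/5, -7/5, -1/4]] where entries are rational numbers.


The trace is the sum of diagonal entries.
Diagonal: M[1,1] = 4/7, M[2,2] = 1/4, M[3,3] = -1/4
Tr(M) = 4/7 + 1/4 + -1/4
Computing step by step:
After adding M[1,1]: 4/7
After adding M[2,2]: 23/28
After adding M[3,3]: 4/7
Tr(M) = 4/7

4/7


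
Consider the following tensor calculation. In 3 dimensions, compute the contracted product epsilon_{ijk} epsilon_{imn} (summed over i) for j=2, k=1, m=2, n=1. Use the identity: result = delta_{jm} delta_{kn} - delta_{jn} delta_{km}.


Using the identity: epsilon_{ijk} epsilon_{imn} = delta_{jm} delta_{kn} - delta_{jn} delta_{km}.
delta_{22} = 1
delta_{11} = 1
delta_{21} = 0
delta_{12} = 0
Result = 1 * 1 - 0 * 0 = 1 - 0 = 1

1


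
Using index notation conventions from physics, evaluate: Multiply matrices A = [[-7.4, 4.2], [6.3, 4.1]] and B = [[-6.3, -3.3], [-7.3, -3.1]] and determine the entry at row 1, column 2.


(AB)_{ij} = sum_k A_{ik} B_{kj}.
For i=1, j=2:
A_{11} * B_{12} = -7.4 * -3.3 = 24.42
A_{12} * B_{22} = 4.2 * -3.1 = -13.02
Sum = 24.42 + -13.02 = 11.4

11.4


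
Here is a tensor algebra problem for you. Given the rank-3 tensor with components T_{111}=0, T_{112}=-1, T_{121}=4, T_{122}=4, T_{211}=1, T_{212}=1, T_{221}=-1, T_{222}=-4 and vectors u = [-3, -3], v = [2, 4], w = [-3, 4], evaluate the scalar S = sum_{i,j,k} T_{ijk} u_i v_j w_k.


S = sum over i,j,k of T_{ijk} u_i v_j w_k. Expanding all 8 terms:
T_{111}*u_1*v_1*w_1 = 0*-3*2*-3 = 0  (running total: 0)
T_{112}*u_1*v_1*w_2 = -1*-3*2*4 = 24  (running total: 24)
T_{121}*u_1*v_2*w_1 = 4*-3*4*-3 = 144  (running total: 168)
T_{122}*u_1*v_2*w_2 = 4*-3*4*4 = -192  (running total: -24)
T_{211}*u_2*v_1*w_1 = 1*-3*2*-3 = 18  (running total: -6)
T_{212}*u_2*v_1*w_2 = 1*-3*2*4 = -24  (running total: -30)
T_{221}*u_2*v_2*w_1 = -1*-3*4*-3 = -36  (running total: -66)
T_{222}*u_2*v_2*w_2 = -4*-3*4*4 = 192  (running total: 126)
S = 126

126


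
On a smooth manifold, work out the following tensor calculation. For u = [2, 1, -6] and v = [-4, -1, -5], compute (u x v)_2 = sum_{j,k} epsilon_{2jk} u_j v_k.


(u x v)_2 = sum_{j,k} epsilon_{2jk} u_j v_k. Only permutations of (1,2,3) contribute; the two non-zero terms are:
eps_{213} u_1 v_3 = -1 * 2 * -5 = 10
eps_{231} u_3 v_1 = 1 * -6 * -4 = 24
(u x v)_2 = 34

34


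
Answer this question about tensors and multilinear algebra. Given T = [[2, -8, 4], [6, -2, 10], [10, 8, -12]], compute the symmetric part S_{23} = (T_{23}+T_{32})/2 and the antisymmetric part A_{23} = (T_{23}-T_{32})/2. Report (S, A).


T_{23} = 10
T_{32} = 8
S_{23} = (10 + 8)/2 = 18/2 = 9
A_{23} = (10 - 8)/2 = 2/2 = 1
Check: S + A = 9 + 1 = 10 = T_{23}.

(9, 1)


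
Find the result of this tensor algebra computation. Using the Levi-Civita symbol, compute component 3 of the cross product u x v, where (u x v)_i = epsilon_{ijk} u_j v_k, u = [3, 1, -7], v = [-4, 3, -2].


(u x v)_3 = sum_{j,k} epsilon_{3jk} u_j v_k. Only permutations of (1,2,3) contribute; the two non-zero terms are:
eps_{312} u_1 v_2 = 1 * 3 * 3 = 9
eps_{321} u_2 v_1 = -1 * 1 * -4 = 4
(u x v)_3 = 13

13


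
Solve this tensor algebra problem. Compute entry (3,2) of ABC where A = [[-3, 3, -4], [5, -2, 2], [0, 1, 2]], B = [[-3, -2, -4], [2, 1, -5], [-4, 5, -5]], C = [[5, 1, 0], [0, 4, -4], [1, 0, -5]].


(ABC)_{32} = sum_m (AB)_{3m} C_{m2}. First compute row 3 of AB.
(AB)_{31} = 0*-3 + 1*2 + 2*-4 = -6
(AB)_{32} = 0*-2 + 1*1 + 2*5 = 11
(AB)_{33} = 0*-4 + 1*-5 + 2*-5 = -15
Now contract with column 2 of C:
(AB)_{31} * C_{12} = -6 * 1 = -6
(AB)_{32} * C_{22} = 11 * 4 = 44
(AB)_{33} * C_{32} = -15 * 0 = 0
(ABC)_{32} = -6 + 44 + 0 = 38

38


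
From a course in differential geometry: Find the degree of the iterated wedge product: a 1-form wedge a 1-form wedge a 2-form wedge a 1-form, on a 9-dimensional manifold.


The degree of a wedge product is the sum of the degrees of the individual forms.
Degrees: 1, 1, 2, 1
Total degree = 1 + 1 + 2 + 1 = 5

5


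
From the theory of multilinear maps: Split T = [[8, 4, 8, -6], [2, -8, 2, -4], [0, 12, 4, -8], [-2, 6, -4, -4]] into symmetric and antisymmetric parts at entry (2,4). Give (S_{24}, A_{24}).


T_{24} = -4
T_{42} = 6
S_{24} = (-4 + 6)/2 = 2/2 = 1
A_{24} = (-4 - 6)/2 = -10/2 = -5
Check: S + A = 1 + -5 = -4 = T_{24}.

(1, -5)


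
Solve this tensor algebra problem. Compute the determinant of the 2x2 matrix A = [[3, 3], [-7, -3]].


For a 2x2 matrix [[a, b], [c, d]], det = a*d - b*c.
a = 3, b = 3, c = -7, d = -3
a*d = 3 * -3 = -9
b*c = 3 * -7 = -21
det = -9 - -21 = 12

12


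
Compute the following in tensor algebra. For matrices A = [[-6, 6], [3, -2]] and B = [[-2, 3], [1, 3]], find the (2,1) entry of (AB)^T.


(AB)^T_{ij} = (AB)_{ji} = sum_k A_{jk} B_{ki}.
For i=2, j=1 we need (AB)_{12}:
A_{11} * B_{12} = -6 * 3 = -18
A_{12} * B_{22} = 6 * 3 = 18
Sum = -18 + 18 = 0

0


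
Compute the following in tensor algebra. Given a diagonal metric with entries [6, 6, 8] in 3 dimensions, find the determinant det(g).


For a diagonal metric, the determinant is the product of diagonal entries.
Diagonal entries: 6, 6, 8
det(g) = 6 * 6 * 8 = 288

288


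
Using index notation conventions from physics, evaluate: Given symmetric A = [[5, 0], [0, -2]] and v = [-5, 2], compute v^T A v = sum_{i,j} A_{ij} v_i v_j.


First compute Av:
(Av)_1 = 5*-5 + 0*2 = -25
(Av)_2 = 0*-5 + -2*2 = -4
Av = [-25, -4]
Then v^T (Av) = -5*-25 + 2*-4
= 125 + -8 = 117

117


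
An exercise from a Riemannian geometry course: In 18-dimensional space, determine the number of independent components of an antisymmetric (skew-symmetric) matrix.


An antisymmetric rank-2 tensor satisfies A_{ij} = -A_{ji}, so diagonal entries are zero.
The independent components are the upper-triangular entries: C(n, 2) = n(n-1)/2.
n = 18
C(18, 2) = 18 * 17 / 2 = 306 / 2 = 153

153


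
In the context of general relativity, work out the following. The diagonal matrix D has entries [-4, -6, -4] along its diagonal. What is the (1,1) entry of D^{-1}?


For a diagonal matrix, the inverse has entries (D^{-1})_{ii} = 1/d_{ii}.
The diagonal entries are: d_{11} = -4, d_{22} = -6, d_{33} = -4
We need (D^{-1})_{11} = 1/d_{11} = 1/-4 = -1/4

-1/4


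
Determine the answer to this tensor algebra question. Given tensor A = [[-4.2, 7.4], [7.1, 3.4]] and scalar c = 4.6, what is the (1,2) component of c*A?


Scalar multiplication: (cA)_{ij} = c * A_{ij}.
c = 4.6
A_{12} = 7.4
(cA)_{12} = 4.6 * 7.4 = 34.04

34.04


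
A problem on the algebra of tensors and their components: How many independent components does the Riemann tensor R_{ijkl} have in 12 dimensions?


The Riemann tensor in d dimensions has d^2(d^2 - 1)/12 independent components.
d = 12, so d^2 = 144
d^2 - 1 = 143
d^2(d^2 - 1) = 144 * 143 = 20592
Divide by 12: 20592 / 12 = 1716

1716


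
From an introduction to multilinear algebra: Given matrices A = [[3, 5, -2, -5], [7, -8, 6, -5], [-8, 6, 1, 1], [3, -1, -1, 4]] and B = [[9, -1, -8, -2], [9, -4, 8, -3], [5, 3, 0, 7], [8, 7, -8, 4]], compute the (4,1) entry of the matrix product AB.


(AB)_{ij} = sum_k A_{ik} B_{kj}.
For i=4, j=1:
A_{41} * B_{11} = 3 * 9 = 27
A_{42} * B_{21} = -1 * 9 = -9
A_{43} * B_{31} = -1 * 5 = -5
A_{44} * B_{41} = 4 * 8 = 32
Sum = 27 + -9 + -5 + 32 = 45

45


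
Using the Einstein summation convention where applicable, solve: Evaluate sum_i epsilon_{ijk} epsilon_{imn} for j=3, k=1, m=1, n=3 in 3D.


Using the identity: epsilon_{ijk} epsilon_{imn} = delta_{jm} delta_{kn} - delta_{jn} delta_{km}.
delta_{31} = 0
delta_{13} = 0
delta_{33} = 1
delta_{11} = 1
Result = 0 * 0 - 1 * 1 = 0 - 1 = -1

-1


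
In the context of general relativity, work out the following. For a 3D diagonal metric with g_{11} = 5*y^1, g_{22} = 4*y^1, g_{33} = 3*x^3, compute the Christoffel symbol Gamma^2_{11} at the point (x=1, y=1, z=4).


For a diagonal metric, Gamma^k_{ij} = (1/2) g^{kk} (dg_{ik}/dx_j + dg_{jk}/dx_i - dg_{ij}/dx_k).
The metric is diagonal, so g_{ab} = 0 for a != b.
At the given point: g_{11} = 5, g_{22} = 4, g_{33} = 3
g^{22} = 1/4
dg_{12}/dx_1 = 0 (off-diagonal)
dg_{12}/dx_1 = 0 (off-diagonal)
dg_{11}/dx_2 = dg_{11}/dx_2 = 5
Numerator = 0 + 0 - 5 = -5
Gamma^2_{11} = -5 / (2 * 4) = -5/8

-5/8


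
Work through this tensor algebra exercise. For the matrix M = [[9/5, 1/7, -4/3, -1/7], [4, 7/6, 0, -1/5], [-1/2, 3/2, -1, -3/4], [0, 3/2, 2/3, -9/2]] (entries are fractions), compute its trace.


The trace is the sum of diagonal entries.
Diagonal: M[1,1] = 9/5, M[2,2] = 7/6, M[3,3] = -1, M[4,4] = -9/2
Tr(M) = 9/5 + 7/6 + -1 + -9/2
Computing step by step:
After adding M[1,1]: 9/5
After adding M[2,2]: 89/30
After adding M[3,3]: 59/30
After adding M[4,4]: -38/15
Tr(M) = -38/15

-38/15


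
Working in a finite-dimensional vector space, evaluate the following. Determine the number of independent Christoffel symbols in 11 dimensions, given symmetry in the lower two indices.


Christoffel symbols Gamma^k_{ij} are symmetric in i,j, so there are d * d(d+1)/2 independent symbols.
d = 11
d(d+1)/2 = 11 * 12 / 2 = 66
Total = 11 * 66 = 726

726


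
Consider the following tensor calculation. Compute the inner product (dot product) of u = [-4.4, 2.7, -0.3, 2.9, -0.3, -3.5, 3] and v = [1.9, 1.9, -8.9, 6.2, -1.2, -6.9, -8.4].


The inner product u . v = sum of u_i * v_i.
Term-by-term: -4.4 * 1.9, 2.7 * 1.9, -0.3 * -8.9, 2.9 * 6.2, -0.3 * -1.2, -3.5 * -6.9, 3 * -8.4
Products: -8.36, 5.13, 2.67, 17.98, 0.36, 24.15, -25.2
Sum = -8.36 + 5.13 + 2.67 + 17.98 + 0.36 + 24.15 + -25.2 = 16.73

16.73


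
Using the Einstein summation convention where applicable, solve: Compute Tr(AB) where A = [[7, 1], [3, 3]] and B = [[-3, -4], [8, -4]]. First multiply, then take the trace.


Tr(AB) = sum_i (AB)_{ii} where (AB)_{ii} = sum_k A_{ik} B_{ki}.
(AB)_{11} = 7*-3 + 1*8 = -13
(AB)_{22} = 3*-4 + 3*-4 = -24
Tr(AB) = -13 + -24 = -37

-37


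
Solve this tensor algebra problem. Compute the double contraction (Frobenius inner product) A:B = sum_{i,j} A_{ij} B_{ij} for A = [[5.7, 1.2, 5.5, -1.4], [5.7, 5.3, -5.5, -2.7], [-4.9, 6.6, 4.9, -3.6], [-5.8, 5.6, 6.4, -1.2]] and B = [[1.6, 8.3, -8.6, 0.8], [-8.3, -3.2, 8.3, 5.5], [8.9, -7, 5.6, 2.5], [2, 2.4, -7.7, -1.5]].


A:B = sum over all i,j of A_{ij} * B_{ij}.
Row 1: 5.7*1.6=9.12, 1.2*8.3=9.96, 5.5*-8.6=-47.3, -1.4*0.8=-1.12 => row sum = -29.34
Row 2: 5.7*-8.3=-47.31, 5.3*-3.2=-16.96, -5.5*8.3=-45.65, -2.7*5.5=-14.85 => row sum = -124.77
Row 3: -4.9*8.9=-43.61, 6.6*-7=-46.2, 4.9*5.6=27.44, -3.6*2.5=-9 => row sum = -71.37
Row 4: -5.8*2=-11.6, 5.6*2.4=13.44, 6.4*-7.7=-49.28, -1.2*-1.5=1.8 => row sum = -45.64
Total = -29.34 + -124.77 + -71.37 + -45.64 = -271.12

-271.12


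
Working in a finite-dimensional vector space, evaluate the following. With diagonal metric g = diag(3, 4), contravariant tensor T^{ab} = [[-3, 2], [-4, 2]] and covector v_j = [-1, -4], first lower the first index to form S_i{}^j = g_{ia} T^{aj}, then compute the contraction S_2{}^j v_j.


Step 1: lower the first index. For a diagonal metric, g_{ia} T^{aj} = g_{ii} T^{ij} (no sum on i).
g_{22} = 4
S_2{}^1 = 4 * T^{21} = 4 * -4 = -16
S_2{}^2 = 4 * T^{22} = 4 * 2 = 8
Step 2: contract S_2{}^j with v_j.
S_2{}^1 * v_1 = -16 * -1 = 16
S_2{}^2 * v_2 = 8 * -4 = -32
Result = 16 + -32 = -16

-16


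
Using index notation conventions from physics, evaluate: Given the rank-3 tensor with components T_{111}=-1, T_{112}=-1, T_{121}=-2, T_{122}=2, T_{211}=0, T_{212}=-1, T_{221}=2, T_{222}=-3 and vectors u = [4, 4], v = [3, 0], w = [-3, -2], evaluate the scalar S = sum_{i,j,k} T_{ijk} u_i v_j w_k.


S = sum over i,j,k of T_{ijk} u_i v_j w_k. Expanding all 8 terms:
T_{111}*u_1*v_1*w_1 = -1*4*3*-3 = 36  (running total: 36)
T_{112}*u_1*v_1*w_2 = -1*4*3*-2 = 24  (running total: 60)
T_{121}*u_1*v_2*w_1 = -2*4*0*-3 = 0  (running total: 60)
T_{122}*u_1*v_2*w_2 = 2*4*0*-2 = 0  (running total: 60)
T_{211}*u_2*v_1*w_1 = 0*4*3*-3 = 0  (running total: 60)
T_{212}*u_2*v_1*w_2 = -1*4*3*-2 = 24  (running total: 84)
T_{221}*u_2*v_2*w_1 = 2*4*0*-3 = 0  (running total: 84)
T_{222}*u_2*v_2*w_2 = -3*4*0*-2 = 0  (running total: 84)
S = 84

84


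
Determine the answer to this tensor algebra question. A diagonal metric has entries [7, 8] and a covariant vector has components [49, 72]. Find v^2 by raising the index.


To raise an index with a diagonal metric: v^i = v_i / g_{ii}.
For index 2: v_2 = 72, g_{22} = 8
v^2 = 72 / 8 = 9

9


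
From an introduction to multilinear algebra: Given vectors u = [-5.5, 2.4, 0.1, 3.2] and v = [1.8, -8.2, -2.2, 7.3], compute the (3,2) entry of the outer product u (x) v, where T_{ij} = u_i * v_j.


The outer product entry T_{ij} = u_i * v_j.
We need i=3, j=2.
u_3 = 0.1, v_2 = -8.2
T_{3,2} = 0.1 * -8.2 = -0.82

-0.82


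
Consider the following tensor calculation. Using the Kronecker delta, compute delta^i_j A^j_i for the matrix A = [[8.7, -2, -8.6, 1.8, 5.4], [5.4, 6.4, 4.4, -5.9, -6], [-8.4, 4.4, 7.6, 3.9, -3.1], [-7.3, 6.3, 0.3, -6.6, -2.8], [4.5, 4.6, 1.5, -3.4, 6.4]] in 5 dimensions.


The contraction (trace) of a rank-2 tensor is the sum of its diagonal elements.
Diagonal entries: A[1,1] = 8.7, A[2,2] = 6.4, A[3,3] = 7.6, A[4,4] = -6.6, A[5,5] = 6.4
Tr(A) = 8.7 + 6.4 + 7.6 + -6.6 + 6.4 = 22.5

22.5


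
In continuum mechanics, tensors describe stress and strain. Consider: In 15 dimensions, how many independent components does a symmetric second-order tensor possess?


A symmetric rank-2 tensor in d dimensions has d(d+1)/2 independent components.
d = 15
d(d+1)/2 = 15 * 16 / 2 = 240 / 2 = 120

120


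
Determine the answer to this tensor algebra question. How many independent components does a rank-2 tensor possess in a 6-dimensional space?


The number of components of a rank-r tensor in d dimensions is d^r.
Here d = 6 and r = 2.
6^2 = 36

36


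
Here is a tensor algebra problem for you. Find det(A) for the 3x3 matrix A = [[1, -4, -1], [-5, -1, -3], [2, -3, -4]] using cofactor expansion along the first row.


Expanding along the first row, det(A) = a11*M_11 - a12*M_12 + a13*M_13, where M_1j is the (1,j) minor.
Minor M_11 = -1*-4 - -3*-3 = -5
Minor M_12 = -5*-4 - -3*2 = 26
Minor M_13 = -5*-3 - -1*2 = 17
det = 1*(-5) - -4*(26) + -1*(17)
    = -5 - -104 + -17
    = 82

82


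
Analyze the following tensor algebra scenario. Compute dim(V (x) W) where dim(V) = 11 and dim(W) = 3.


The dimension of a tensor product is the product of dimensions.
dim(V) = 11, dim(W) = 3
dim(V (x) W) = 11 * 3 = 33

33


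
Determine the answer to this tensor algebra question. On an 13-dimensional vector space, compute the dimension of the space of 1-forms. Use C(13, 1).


The dimension of the space of p-forms on an n-dimensional space is C(n, p).
n = 13, p = 1
C(13, 1) = 13! / (1! * 12!) = 13

13


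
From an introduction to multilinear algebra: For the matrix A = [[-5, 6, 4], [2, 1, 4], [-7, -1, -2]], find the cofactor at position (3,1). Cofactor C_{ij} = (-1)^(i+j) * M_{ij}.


To find cofactor C_{31}, delete row 3 and column 1.
The resulting 2x2 submatrix is: [[6, 4], [1, 4]]
Minor M_{31} = 6*4 - 4*1
  = 24 - 4 = 20
Sign = (-1)^(3+1) = (-1)^4 = 1
Cofactor C_{31} = 1 * 20 = 20

20
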